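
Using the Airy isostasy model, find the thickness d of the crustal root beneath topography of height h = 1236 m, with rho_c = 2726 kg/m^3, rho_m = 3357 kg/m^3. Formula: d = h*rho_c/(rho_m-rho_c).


rho_m - rho_c = 3357 - 2726 = 631
d = 1236 * 2726 / 631
= 3369336 / 631
= 5339.68 m

5339.68


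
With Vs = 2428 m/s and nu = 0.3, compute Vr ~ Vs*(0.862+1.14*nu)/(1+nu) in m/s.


Numerator factor = 0.862 + 1.14*0.3 = 1.204
Denominator = 1 + 0.3 = 1.3
Vr = 2428 * 1.204 / 1.3 = 2248.7 m/s

2248.7


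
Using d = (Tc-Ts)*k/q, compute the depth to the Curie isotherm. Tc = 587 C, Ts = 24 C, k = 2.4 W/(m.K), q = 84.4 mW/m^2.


T_Curie - T_surf = 587 - 24 = 563 C
Convert q to W/m^2: 84.4 mW/m^2 = 0.0844 W/m^2
d = 563 * 2.4 / 0.0844 = 16009.48 m

16009.48


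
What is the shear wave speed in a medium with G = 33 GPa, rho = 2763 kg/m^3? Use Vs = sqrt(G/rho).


Convert G to Pa: G = 33e9 Pa
Compute G/rho = 33e9 / 2763 = 11943539.6308
Vs = sqrt(11943539.6308) = 3455.94 m/s

3455.94


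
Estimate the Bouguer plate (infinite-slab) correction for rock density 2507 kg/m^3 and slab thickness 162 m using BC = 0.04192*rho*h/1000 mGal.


BC = 0.04192 * rho * h / 1000
= 0.04192 * 2507 * 162 / 1000
= 17.0251 mGal

17.0251


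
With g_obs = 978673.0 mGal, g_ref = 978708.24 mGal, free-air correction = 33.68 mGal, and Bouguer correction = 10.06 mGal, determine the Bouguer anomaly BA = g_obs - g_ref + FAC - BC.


BA = g_obs - g_ref + FAC - BC
= 978673.0 - 978708.24 + 33.68 - 10.06
= -11.62 mGal

-11.62


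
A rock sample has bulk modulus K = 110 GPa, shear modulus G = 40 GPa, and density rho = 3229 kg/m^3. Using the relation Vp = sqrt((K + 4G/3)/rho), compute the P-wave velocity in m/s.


First compute the effective modulus:
K + 4G/3 = 110e9 + 4*40e9/3 = 163333333333.33 Pa
Then divide by density:
163333333333.33 / 3229 = 50583255.91 Pa/(kg/m^3)
Take the square root:
Vp = sqrt(50583255.91) = 7112.19 m/s

7112.19


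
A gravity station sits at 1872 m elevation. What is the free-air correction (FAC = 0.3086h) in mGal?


FAC = 0.3086 * h
= 0.3086 * 1872
= 577.6992 mGal

577.6992


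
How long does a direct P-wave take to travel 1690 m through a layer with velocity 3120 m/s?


t = x / V
= 1690 / 3120
= 0.5417 s

0.5417


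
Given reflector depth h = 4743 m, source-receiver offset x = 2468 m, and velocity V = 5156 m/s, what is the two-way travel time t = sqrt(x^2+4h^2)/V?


x^2 + 4h^2 = 2468^2 + 4*4743^2 = 6091024 + 89984196 = 96075220
sqrt(96075220) = 9801.7968
t = 9801.7968 / 5156 = 1.901 s

1.901


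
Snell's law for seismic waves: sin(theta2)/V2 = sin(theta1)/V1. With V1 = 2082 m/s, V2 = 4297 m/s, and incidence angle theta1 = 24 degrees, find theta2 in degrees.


sin(theta1) = sin(24 deg) = 0.406737
sin(theta2) = V2/V1 * sin(theta1) = 4297/2082 * 0.406737 = 0.839456
theta2 = arcsin(0.839456) = 57.0827 degrees

57.0827


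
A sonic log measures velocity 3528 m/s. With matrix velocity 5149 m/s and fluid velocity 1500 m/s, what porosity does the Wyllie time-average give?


1/V - 1/Vm = 1/3528 - 1/5149 = 8.923e-05
1/Vf - 1/Vm = 1/1500 - 1/5149 = 0.00047245
phi = 8.923e-05 / 0.00047245 = 0.1889

0.1889


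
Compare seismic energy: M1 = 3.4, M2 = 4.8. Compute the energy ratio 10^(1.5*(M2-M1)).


M2 - M1 = 4.8 - 3.4 = 1.4
1.5 * 1.4 = 2.1
ratio = 10^2.1 = 125.89

125.89


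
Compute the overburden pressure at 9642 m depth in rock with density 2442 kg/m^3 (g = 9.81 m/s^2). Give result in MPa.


P = rho * g * z / 1e6
= 2442 * 9.81 * 9642 / 1e6
= 230983944.84 / 1e6
= 230.9839 MPa

230.9839


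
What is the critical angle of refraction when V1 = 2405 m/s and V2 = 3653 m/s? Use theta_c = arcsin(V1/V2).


V1/V2 = 2405/3653 = 0.658363
theta_c = arcsin(0.658363) = 41.1751 degrees

41.1751


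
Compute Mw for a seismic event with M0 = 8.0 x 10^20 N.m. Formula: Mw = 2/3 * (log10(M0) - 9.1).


log10(M0) = log10(8.0 x 10^20) = 20.9031
Mw = 2/3 * (20.9031 - 9.1)
= 2/3 * 11.8031
= 7.87

7.87


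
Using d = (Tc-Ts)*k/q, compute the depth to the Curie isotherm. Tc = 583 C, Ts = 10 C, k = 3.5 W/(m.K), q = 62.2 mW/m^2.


T_Curie - T_surf = 583 - 10 = 573 C
Convert q to W/m^2: 62.2 mW/m^2 = 0.0622 W/m^2
d = 573 * 3.5 / 0.0622 = 32242.77 m

32242.77


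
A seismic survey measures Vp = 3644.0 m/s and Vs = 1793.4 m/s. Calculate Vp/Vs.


Vp/Vs = 3644.0 / 1793.4
= 2.0319

2.0319


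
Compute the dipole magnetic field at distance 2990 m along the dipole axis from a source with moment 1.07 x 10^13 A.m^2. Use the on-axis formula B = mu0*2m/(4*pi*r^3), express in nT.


m = 1.07 x 10^13 = 10700000000000 A.m^2
2m = 21400000000000 A.m^2
r^3 = 2990^3 = 26730899000
B = (4pi*10^-7) * 21400000000000 / (4*pi * 26730899000) * 1e9
= 26892033.114729 / 335910383689.0 * 1e9
= 80057.1653 nT

80057.1653


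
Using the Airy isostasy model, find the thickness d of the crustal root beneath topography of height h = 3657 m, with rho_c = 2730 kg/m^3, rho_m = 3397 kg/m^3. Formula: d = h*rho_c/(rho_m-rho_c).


rho_m - rho_c = 3397 - 2730 = 667
d = 3657 * 2730 / 667
= 9983610 / 667
= 14967.93 m

14967.93


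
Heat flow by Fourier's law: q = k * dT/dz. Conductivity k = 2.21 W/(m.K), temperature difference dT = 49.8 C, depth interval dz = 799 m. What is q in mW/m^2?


q = k * dT / dz * 1000
= 2.21 * 49.8 / 799 * 1000
= 0.137745 * 1000
= 137.7447 mW/m^2

137.7447


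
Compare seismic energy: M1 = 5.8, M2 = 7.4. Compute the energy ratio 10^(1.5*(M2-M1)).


M2 - M1 = 7.4 - 5.8 = 1.6
1.5 * 1.6 = 2.4
ratio = 10^2.4 = 251.19

251.19


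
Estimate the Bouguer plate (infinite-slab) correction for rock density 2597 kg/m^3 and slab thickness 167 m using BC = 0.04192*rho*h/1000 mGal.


BC = 0.04192 * rho * h / 1000
= 0.04192 * 2597 * 167 / 1000
= 18.1807 mGal

18.1807


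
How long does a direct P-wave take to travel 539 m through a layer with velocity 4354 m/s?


t = x / V
= 539 / 4354
= 0.1238 s

0.1238


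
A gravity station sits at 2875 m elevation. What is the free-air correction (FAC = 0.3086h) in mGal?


FAC = 0.3086 * h
= 0.3086 * 2875
= 887.225 mGal

887.225


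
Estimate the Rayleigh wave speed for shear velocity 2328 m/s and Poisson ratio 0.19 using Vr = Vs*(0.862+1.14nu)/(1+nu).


Numerator factor = 0.862 + 1.14*0.19 = 1.0786
Denominator = 1 + 0.19 = 1.19
Vr = 2328 * 1.0786 / 1.19 = 2110.07 m/s

2110.07


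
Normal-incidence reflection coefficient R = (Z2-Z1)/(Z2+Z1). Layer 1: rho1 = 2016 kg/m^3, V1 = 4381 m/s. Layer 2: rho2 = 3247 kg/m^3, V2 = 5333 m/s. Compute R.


Z1 = 2016 * 4381 = 8832096
Z2 = 3247 * 5333 = 17316251
R = (17316251 - 8832096) / (17316251 + 8832096) = 8484155 / 26148347 = 0.3245

0.3245


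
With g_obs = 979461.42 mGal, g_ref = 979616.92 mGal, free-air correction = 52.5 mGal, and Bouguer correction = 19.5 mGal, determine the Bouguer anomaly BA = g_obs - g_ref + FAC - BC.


BA = g_obs - g_ref + FAC - BC
= 979461.42 - 979616.92 + 52.5 - 19.5
= -122.5 mGal

-122.5


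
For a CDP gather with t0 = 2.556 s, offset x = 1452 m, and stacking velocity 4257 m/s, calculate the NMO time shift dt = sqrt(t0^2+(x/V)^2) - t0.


x/Vnmo = 1452/4257 = 0.341085
(x/Vnmo)^2 = 0.116339
t0^2 = 6.533136
sqrt(6.533136 + 0.116339) = 2.578658
dt = 2.578658 - 2.556 = 0.022658

0.022658


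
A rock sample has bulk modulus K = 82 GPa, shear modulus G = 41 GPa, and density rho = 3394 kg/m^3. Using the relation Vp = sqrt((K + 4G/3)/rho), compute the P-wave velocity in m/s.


First compute the effective modulus:
K + 4G/3 = 82e9 + 4*41e9/3 = 136666666666.67 Pa
Then divide by density:
136666666666.67 / 3394 = 40267138.0868 Pa/(kg/m^3)
Take the square root:
Vp = sqrt(40267138.0868) = 6345.64 m/s

6345.64


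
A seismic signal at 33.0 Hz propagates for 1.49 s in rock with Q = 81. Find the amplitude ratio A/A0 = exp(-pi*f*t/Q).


pi*f*t/Q = pi*33.0*1.49/81 = 1.907063
A/A0 = exp(-1.907063) = 0.148516

0.148516


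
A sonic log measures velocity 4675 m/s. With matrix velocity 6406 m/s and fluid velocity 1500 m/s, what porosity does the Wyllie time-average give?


1/V - 1/Vm = 1/4675 - 1/6406 = 5.78e-05
1/Vf - 1/Vm = 1/1500 - 1/6406 = 0.00051056
phi = 5.78e-05 / 0.00051056 = 0.1132

0.1132


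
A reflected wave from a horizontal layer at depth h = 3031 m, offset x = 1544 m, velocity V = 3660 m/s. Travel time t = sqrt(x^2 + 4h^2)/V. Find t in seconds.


x^2 + 4h^2 = 1544^2 + 4*3031^2 = 2383936 + 36747844 = 39131780
sqrt(39131780) = 6255.5399
t = 6255.5399 / 3660 = 1.7092 s

1.7092


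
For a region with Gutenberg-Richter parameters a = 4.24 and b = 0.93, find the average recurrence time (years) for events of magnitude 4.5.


log10(N) = 4.24 - 0.93*4.5 = 0.055
N = 10^0.055 = 1.135011
T = 1/N = 1/1.135011 = 0.881 years

0.881


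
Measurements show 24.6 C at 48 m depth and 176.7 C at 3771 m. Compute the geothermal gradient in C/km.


dT = 176.7 - 24.6 = 152.1 C
dz = 3771 - 48 = 3723 m
gradient = dT/dz * 1000 = 152.1/3723 * 1000 = 40.8541 C/km

40.8541


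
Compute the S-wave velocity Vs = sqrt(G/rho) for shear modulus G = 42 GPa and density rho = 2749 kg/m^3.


Convert G to Pa: G = 42e9 Pa
Compute G/rho = 42e9 / 2749 = 15278283.012
Vs = sqrt(15278283.012) = 3908.74 m/s

3908.74


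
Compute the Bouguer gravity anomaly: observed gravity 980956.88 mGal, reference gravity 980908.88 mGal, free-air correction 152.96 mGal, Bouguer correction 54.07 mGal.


BA = g_obs - g_ref + FAC - BC
= 980956.88 - 980908.88 + 152.96 - 54.07
= 146.89 mGal

146.89


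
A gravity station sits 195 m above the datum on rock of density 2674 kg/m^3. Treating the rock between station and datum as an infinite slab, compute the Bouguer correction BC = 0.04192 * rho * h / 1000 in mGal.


BC = 0.04192 * rho * h / 1000
= 0.04192 * 2674 * 195 / 1000
= 21.8583 mGal

21.8583


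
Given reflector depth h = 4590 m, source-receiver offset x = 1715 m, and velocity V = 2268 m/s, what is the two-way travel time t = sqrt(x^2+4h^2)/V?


x^2 + 4h^2 = 1715^2 + 4*4590^2 = 2941225 + 84272400 = 87213625
sqrt(87213625) = 9338.8235
t = 9338.8235 / 2268 = 4.1176 s

4.1176


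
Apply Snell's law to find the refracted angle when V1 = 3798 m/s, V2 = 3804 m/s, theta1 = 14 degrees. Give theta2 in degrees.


sin(theta1) = sin(14 deg) = 0.241922
sin(theta2) = V2/V1 * sin(theta1) = 3804/3798 * 0.241922 = 0.242304
theta2 = arcsin(0.242304) = 14.0226 degrees

14.0226


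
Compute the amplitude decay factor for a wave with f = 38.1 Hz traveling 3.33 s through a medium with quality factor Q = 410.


pi*f*t/Q = pi*38.1*3.33/410 = 0.972154
A/A0 = exp(-0.972154) = 0.378267

0.378267


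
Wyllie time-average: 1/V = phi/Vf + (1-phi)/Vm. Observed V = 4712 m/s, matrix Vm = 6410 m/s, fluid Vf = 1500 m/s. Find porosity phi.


1/V - 1/Vm = 1/4712 - 1/6410 = 5.622e-05
1/Vf - 1/Vm = 1/1500 - 1/6410 = 0.00051066
phi = 5.622e-05 / 0.00051066 = 0.1101

0.1101


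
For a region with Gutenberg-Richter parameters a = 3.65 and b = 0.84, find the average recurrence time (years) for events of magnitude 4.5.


log10(N) = 3.65 - 0.84*4.5 = -0.13
N = 10^-0.13 = 0.74131
T = 1/N = 1/0.74131 = 1.349 years

1.349


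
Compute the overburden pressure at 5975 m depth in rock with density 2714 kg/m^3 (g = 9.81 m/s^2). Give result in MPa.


P = rho * g * z / 1e6
= 2714 * 9.81 * 5975 / 1e6
= 159080431.5 / 1e6
= 159.0804 MPa

159.0804


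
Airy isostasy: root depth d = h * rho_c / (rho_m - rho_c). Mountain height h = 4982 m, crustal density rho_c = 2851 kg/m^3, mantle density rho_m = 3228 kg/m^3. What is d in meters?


rho_m - rho_c = 3228 - 2851 = 377
d = 4982 * 2851 / 377
= 14203682 / 377
= 37675.55 m

37675.55


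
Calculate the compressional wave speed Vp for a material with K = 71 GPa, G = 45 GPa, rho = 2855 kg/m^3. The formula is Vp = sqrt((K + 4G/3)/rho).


First compute the effective modulus:
K + 4G/3 = 71e9 + 4*45e9/3 = 131000000000.0 Pa
Then divide by density:
131000000000.0 / 2855 = 45884413.31 Pa/(kg/m^3)
Take the square root:
Vp = sqrt(45884413.31) = 6773.8 m/s

6773.8


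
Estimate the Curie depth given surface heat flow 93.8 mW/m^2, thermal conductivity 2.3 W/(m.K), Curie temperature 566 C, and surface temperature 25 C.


T_Curie - T_surf = 566 - 25 = 541 C
Convert q to W/m^2: 93.8 mW/m^2 = 0.0938 W/m^2
d = 541 * 2.3 / 0.0938 = 13265.46 m

13265.46


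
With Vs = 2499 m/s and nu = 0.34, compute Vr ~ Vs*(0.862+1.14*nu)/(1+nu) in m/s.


Numerator factor = 0.862 + 1.14*0.34 = 1.2496
Denominator = 1 + 0.34 = 1.34
Vr = 2499 * 1.2496 / 1.34 = 2330.41 m/s

2330.41


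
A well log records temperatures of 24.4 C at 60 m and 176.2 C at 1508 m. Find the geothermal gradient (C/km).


dT = 176.2 - 24.4 = 151.8 C
dz = 1508 - 60 = 1448 m
gradient = dT/dz * 1000 = 151.8/1448 * 1000 = 104.8343 C/km

104.8343


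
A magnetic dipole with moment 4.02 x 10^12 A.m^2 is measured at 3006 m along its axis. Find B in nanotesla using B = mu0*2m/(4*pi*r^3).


m = 4.02 x 10^12 = 4020000000000 A.m^2
2m = 8040000000000 A.m^2
r^3 = 3006^3 = 27162324216
B = (4pi*10^-7) * 8040000000000 / (4*pi * 27162324216) * 1e9
= 10103361.973945 / 341331832845.64 * 1e9
= 29599.8234 nT

29599.8234


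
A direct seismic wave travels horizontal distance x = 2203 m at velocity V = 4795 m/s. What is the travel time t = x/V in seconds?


t = x / V
= 2203 / 4795
= 0.4594 s

0.4594


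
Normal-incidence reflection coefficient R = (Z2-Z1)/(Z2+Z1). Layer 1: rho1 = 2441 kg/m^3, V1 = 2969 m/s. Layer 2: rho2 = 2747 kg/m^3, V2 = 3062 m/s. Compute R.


Z1 = 2441 * 2969 = 7247329
Z2 = 2747 * 3062 = 8411314
R = (8411314 - 7247329) / (8411314 + 7247329) = 1163985 / 15658643 = 0.0743

0.0743


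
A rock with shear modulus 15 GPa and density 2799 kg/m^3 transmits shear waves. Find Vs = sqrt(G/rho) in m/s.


Convert G to Pa: G = 15e9 Pa
Compute G/rho = 15e9 / 2799 = 5359056.806
Vs = sqrt(5359056.806) = 2314.96 m/s

2314.96


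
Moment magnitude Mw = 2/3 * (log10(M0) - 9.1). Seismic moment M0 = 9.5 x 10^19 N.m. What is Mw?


log10(M0) = log10(9.5 x 10^19) = 19.9777
Mw = 2/3 * (19.9777 - 9.1)
= 2/3 * 10.8777
= 7.25

7.25


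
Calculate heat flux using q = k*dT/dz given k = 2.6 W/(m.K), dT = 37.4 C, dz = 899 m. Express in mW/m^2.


q = k * dT / dz * 1000
= 2.6 * 37.4 / 899 * 1000
= 0.108165 * 1000
= 108.1646 mW/m^2

108.1646


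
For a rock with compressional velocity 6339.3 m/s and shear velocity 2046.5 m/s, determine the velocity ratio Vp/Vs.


Vp/Vs = 6339.3 / 2046.5
= 3.0976

3.0976


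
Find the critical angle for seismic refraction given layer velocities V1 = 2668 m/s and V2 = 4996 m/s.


V1/V2 = 2668/4996 = 0.534027
theta_c = arcsin(0.534027) = 32.278 degrees

32.278


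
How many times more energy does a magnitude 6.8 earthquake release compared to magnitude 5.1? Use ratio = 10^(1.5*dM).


M2 - M1 = 6.8 - 5.1 = 1.7
1.5 * 1.7 = 2.55
ratio = 10^2.55 = 354.81

354.81


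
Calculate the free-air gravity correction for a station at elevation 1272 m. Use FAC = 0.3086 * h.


FAC = 0.3086 * h
= 0.3086 * 1272
= 392.5392 mGal

392.5392


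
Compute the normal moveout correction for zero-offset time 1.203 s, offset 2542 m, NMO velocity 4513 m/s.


x/Vnmo = 2542/4513 = 0.563262
(x/Vnmo)^2 = 0.317264
t0^2 = 1.447209
sqrt(1.447209 + 0.317264) = 1.328335
dt = 1.328335 - 1.203 = 0.125335

0.125335


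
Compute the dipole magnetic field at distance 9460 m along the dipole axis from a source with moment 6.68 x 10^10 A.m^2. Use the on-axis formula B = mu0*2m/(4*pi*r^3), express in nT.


m = 6.68 x 10^10 = 66800000000 A.m^2
2m = 133600000000 A.m^2
r^3 = 9460^3 = 846590536000
B = (4pi*10^-7) * 133600000000 / (4*pi * 846590536000) * 1e9
= 167886.711408 / 10638570433984.98 * 1e9
= 15.7809 nT

15.7809


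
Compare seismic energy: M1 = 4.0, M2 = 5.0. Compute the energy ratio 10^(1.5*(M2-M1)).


M2 - M1 = 5.0 - 4.0 = 1.0
1.5 * 1.0 = 1.5
ratio = 10^1.5 = 31.62

31.62


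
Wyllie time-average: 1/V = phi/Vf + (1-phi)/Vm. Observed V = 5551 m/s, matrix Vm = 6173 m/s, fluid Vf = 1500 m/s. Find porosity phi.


1/V - 1/Vm = 1/5551 - 1/6173 = 1.815e-05
1/Vf - 1/Vm = 1/1500 - 1/6173 = 0.00050467
phi = 1.815e-05 / 0.00050467 = 0.036

0.036


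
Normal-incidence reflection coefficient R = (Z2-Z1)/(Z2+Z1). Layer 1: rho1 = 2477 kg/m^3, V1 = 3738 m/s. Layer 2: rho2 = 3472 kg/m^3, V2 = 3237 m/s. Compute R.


Z1 = 2477 * 3738 = 9259026
Z2 = 3472 * 3237 = 11238864
R = (11238864 - 9259026) / (11238864 + 9259026) = 1979838 / 20497890 = 0.0966

0.0966


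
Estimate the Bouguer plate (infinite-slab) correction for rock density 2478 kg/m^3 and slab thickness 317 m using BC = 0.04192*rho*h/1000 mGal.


BC = 0.04192 * rho * h / 1000
= 0.04192 * 2478 * 317 / 1000
= 32.9292 mGal

32.9292


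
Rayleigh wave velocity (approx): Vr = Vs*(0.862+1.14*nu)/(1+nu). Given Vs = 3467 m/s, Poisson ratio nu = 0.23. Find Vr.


Numerator factor = 0.862 + 1.14*0.23 = 1.1242
Denominator = 1 + 0.23 = 1.23
Vr = 3467 * 1.1242 / 1.23 = 3168.78 m/s

3168.78


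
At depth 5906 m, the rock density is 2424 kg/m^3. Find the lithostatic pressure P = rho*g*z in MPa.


P = rho * g * z / 1e6
= 2424 * 9.81 * 5906 / 1e6
= 140441372.64 / 1e6
= 140.4414 MPa

140.4414


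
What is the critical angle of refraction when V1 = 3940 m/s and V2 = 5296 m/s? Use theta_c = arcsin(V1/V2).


V1/V2 = 3940/5296 = 0.743958
theta_c = arcsin(0.743958) = 48.0697 degrees

48.0697


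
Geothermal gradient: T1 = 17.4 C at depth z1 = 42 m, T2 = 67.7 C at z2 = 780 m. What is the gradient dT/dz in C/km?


dT = 67.7 - 17.4 = 50.3 C
dz = 780 - 42 = 738 m
gradient = dT/dz * 1000 = 50.3/738 * 1000 = 68.1572 C/km

68.1572


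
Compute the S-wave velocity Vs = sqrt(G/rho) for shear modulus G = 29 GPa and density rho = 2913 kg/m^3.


Convert G to Pa: G = 29e9 Pa
Compute G/rho = 29e9 / 2913 = 9955372.4682
Vs = sqrt(9955372.4682) = 3155.21 m/s

3155.21


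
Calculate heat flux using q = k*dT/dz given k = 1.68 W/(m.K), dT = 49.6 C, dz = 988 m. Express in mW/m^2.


q = k * dT / dz * 1000
= 1.68 * 49.6 / 988 * 1000
= 0.08434 * 1000
= 84.3401 mW/m^2

84.3401


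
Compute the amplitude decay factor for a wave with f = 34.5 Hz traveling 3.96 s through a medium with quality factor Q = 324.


pi*f*t/Q = pi*34.5*3.96/324 = 1.324705
A/A0 = exp(-1.324705) = 0.265881

0.265881


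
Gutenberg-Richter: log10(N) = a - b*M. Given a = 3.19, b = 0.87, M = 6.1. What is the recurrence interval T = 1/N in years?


log10(N) = 3.19 - 0.87*6.1 = -2.117
N = 10^-2.117 = 0.007638
T = 1/N = 1/0.007638 = 130.9182 years

130.9182


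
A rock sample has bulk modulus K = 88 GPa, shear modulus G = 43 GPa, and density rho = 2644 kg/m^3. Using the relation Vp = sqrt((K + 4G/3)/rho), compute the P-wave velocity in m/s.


First compute the effective modulus:
K + 4G/3 = 88e9 + 4*43e9/3 = 145333333333.33 Pa
Then divide by density:
145333333333.33 / 2644 = 54967221.3817 Pa/(kg/m^3)
Take the square root:
Vp = sqrt(54967221.3817) = 7413.99 m/s

7413.99


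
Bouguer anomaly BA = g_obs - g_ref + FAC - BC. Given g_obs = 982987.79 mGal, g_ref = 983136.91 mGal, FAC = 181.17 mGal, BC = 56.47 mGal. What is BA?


BA = g_obs - g_ref + FAC - BC
= 982987.79 - 983136.91 + 181.17 - 56.47
= -24.42 mGal

-24.42


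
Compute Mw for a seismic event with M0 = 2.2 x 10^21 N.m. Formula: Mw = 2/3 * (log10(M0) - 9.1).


log10(M0) = log10(2.2 x 10^21) = 21.3424
Mw = 2/3 * (21.3424 - 9.1)
= 2/3 * 12.2424
= 8.16

8.16


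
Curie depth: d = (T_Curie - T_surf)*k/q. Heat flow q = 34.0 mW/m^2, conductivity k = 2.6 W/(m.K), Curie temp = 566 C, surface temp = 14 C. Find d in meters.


T_Curie - T_surf = 566 - 14 = 552 C
Convert q to W/m^2: 34.0 mW/m^2 = 0.034 W/m^2
d = 552 * 2.6 / 0.034 = 42211.76 m

42211.76


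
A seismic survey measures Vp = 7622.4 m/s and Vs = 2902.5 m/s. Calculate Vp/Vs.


Vp/Vs = 7622.4 / 2902.5
= 2.6261

2.6261


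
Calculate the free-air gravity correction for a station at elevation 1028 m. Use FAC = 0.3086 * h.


FAC = 0.3086 * h
= 0.3086 * 1028
= 317.2408 mGal

317.2408


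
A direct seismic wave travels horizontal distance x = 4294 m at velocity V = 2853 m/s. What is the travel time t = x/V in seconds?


t = x / V
= 4294 / 2853
= 1.5051 s

1.5051


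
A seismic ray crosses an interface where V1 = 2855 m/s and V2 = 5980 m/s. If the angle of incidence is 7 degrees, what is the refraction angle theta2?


sin(theta1) = sin(7 deg) = 0.121869
sin(theta2) = V2/V1 * sin(theta1) = 5980/2855 * 0.121869 = 0.255264
theta2 = arcsin(0.255264) = 14.7892 degrees

14.7892


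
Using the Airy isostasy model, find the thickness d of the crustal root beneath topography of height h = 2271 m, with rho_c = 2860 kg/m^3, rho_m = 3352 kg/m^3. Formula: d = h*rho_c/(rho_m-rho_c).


rho_m - rho_c = 3352 - 2860 = 492
d = 2271 * 2860 / 492
= 6495060 / 492
= 13201.34 m

13201.34


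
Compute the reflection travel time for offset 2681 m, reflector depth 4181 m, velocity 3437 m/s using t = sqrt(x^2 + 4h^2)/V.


x^2 + 4h^2 = 2681^2 + 4*4181^2 = 7187761 + 69923044 = 77110805
sqrt(77110805) = 8781.2758
t = 8781.2758 / 3437 = 2.5549 s

2.5549


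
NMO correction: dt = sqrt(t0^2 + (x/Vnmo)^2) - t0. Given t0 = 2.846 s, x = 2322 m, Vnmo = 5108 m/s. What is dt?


x/Vnmo = 2322/5108 = 0.454581
(x/Vnmo)^2 = 0.206644
t0^2 = 8.099716
sqrt(8.099716 + 0.206644) = 2.882076
dt = 2.882076 - 2.846 = 0.036076

0.036076


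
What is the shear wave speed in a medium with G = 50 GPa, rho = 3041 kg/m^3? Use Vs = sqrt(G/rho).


Convert G to Pa: G = 50e9 Pa
Compute G/rho = 50e9 / 3041 = 16441959.8816
Vs = sqrt(16441959.8816) = 4054.87 m/s

4054.87


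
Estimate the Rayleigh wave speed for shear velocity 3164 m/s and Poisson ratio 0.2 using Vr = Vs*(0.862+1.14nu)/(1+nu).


Numerator factor = 0.862 + 1.14*0.2 = 1.09
Denominator = 1 + 0.2 = 1.2
Vr = 3164 * 1.09 / 1.2 = 2873.97 m/s

2873.97


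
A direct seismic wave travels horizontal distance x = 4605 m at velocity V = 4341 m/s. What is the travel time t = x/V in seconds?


t = x / V
= 4605 / 4341
= 1.0608 s

1.0608


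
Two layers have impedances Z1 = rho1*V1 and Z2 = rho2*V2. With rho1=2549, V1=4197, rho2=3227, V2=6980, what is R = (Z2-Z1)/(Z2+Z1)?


Z1 = 2549 * 4197 = 10698153
Z2 = 3227 * 6980 = 22524460
R = (22524460 - 10698153) / (22524460 + 10698153) = 11826307 / 33222613 = 0.356

0.356


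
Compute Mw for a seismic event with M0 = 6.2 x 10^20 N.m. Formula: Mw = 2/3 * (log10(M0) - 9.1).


log10(M0) = log10(6.2 x 10^20) = 20.7924
Mw = 2/3 * (20.7924 - 9.1)
= 2/3 * 11.6924
= 7.79

7.79


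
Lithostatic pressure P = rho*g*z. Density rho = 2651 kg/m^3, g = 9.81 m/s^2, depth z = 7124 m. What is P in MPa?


P = rho * g * z / 1e6
= 2651 * 9.81 * 7124 / 1e6
= 185268952.44 / 1e6
= 185.269 MPa

185.269


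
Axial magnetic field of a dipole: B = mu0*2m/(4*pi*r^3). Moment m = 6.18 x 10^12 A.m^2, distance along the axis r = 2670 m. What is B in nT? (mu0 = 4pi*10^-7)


m = 6.18 x 10^12 = 6180000000000 A.m^2
2m = 12360000000000 A.m^2
r^3 = 2670^3 = 19034163000
B = (4pi*10^-7) * 12360000000000 / (4*pi * 19034163000) * 1e9
= 15532034.079348 / 239190346592.12 * 1e9
= 64935.8735 nT

64935.8735


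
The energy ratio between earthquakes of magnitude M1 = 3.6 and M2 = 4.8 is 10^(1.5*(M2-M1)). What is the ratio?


M2 - M1 = 4.8 - 3.6 = 1.2
1.5 * 1.2 = 1.8
ratio = 10^1.8 = 63.1

63.1


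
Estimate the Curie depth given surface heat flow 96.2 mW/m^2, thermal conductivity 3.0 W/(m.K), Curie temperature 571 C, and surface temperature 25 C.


T_Curie - T_surf = 571 - 25 = 546 C
Convert q to W/m^2: 96.2 mW/m^2 = 0.0962 W/m^2
d = 546 * 3.0 / 0.0962 = 17027.03 m

17027.03


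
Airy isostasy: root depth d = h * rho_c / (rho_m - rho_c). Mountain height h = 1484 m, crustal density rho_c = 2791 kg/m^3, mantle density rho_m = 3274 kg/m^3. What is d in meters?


rho_m - rho_c = 3274 - 2791 = 483
d = 1484 * 2791 / 483
= 4141844 / 483
= 8575.25 m

8575.25


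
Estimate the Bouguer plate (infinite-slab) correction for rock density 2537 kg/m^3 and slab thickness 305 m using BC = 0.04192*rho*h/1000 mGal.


BC = 0.04192 * rho * h / 1000
= 0.04192 * 2537 * 305 / 1000
= 32.4371 mGal

32.4371


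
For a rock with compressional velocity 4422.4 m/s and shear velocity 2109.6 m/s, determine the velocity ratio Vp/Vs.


Vp/Vs = 4422.4 / 2109.6
= 2.0963

2.0963


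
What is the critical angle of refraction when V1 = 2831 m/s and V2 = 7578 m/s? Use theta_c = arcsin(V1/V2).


V1/V2 = 2831/7578 = 0.373581
theta_c = arcsin(0.373581) = 21.9367 degrees

21.9367


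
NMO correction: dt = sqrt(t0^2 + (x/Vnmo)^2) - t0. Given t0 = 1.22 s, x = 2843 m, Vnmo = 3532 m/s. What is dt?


x/Vnmo = 2843/3532 = 0.804926
(x/Vnmo)^2 = 0.647906
t0^2 = 1.4884
sqrt(1.4884 + 0.647906) = 1.461611
dt = 1.461611 - 1.22 = 0.241611

0.241611


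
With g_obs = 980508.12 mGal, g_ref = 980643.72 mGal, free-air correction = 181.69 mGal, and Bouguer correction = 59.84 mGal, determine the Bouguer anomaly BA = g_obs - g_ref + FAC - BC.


BA = g_obs - g_ref + FAC - BC
= 980508.12 - 980643.72 + 181.69 - 59.84
= -13.75 mGal

-13.75


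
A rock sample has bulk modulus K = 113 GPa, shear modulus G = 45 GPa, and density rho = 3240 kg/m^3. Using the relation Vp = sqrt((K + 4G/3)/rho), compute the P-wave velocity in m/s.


First compute the effective modulus:
K + 4G/3 = 113e9 + 4*45e9/3 = 173000000000.0 Pa
Then divide by density:
173000000000.0 / 3240 = 53395061.7284 Pa/(kg/m^3)
Take the square root:
Vp = sqrt(53395061.7284) = 7307.19 m/s

7307.19


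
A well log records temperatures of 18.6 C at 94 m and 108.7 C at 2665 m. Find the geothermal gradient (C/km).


dT = 108.7 - 18.6 = 90.1 C
dz = 2665 - 94 = 2571 m
gradient = dT/dz * 1000 = 90.1/2571 * 1000 = 35.0447 C/km

35.0447


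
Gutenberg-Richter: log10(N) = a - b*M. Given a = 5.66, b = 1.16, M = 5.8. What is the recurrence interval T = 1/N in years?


log10(N) = 5.66 - 1.16*5.8 = -1.068
N = 10^-1.068 = 0.085507
T = 1/N = 1/0.085507 = 11.695 years

11.695


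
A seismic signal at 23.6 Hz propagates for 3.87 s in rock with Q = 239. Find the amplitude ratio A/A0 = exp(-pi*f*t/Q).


pi*f*t/Q = pi*23.6*3.87/239 = 1.200535
A/A0 = exp(-1.200535) = 0.301033

0.301033


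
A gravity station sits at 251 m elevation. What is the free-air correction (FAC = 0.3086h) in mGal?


FAC = 0.3086 * h
= 0.3086 * 251
= 77.4586 mGal

77.4586


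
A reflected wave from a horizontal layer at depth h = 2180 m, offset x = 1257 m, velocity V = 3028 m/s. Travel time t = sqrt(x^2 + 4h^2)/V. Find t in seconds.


x^2 + 4h^2 = 1257^2 + 4*2180^2 = 1580049 + 19009600 = 20589649
sqrt(20589649) = 4537.5818
t = 4537.5818 / 3028 = 1.4985 s

1.4985


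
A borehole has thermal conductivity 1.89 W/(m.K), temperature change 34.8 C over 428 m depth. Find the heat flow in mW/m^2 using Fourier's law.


q = k * dT / dz * 1000
= 1.89 * 34.8 / 428 * 1000
= 0.153673 * 1000
= 153.6729 mW/m^2

153.6729


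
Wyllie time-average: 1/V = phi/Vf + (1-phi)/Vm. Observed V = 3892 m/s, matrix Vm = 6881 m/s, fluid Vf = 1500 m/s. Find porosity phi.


1/V - 1/Vm = 1/3892 - 1/6881 = 0.00011161
1/Vf - 1/Vm = 1/1500 - 1/6881 = 0.00052134
phi = 0.00011161 / 0.00052134 = 0.2141

0.2141


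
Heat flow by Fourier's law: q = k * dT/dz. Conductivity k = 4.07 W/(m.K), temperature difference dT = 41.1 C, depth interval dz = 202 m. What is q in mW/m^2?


q = k * dT / dz * 1000
= 4.07 * 41.1 / 202 * 1000
= 0.828104 * 1000
= 828.104 mW/m^2

828.104


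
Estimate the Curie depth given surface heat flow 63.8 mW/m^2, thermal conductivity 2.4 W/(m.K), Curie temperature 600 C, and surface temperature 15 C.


T_Curie - T_surf = 600 - 15 = 585 C
Convert q to W/m^2: 63.8 mW/m^2 = 0.0638 W/m^2
d = 585 * 2.4 / 0.0638 = 22006.27 m

22006.27


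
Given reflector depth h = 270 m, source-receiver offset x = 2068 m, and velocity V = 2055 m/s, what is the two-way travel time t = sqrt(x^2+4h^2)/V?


x^2 + 4h^2 = 2068^2 + 4*270^2 = 4276624 + 291600 = 4568224
sqrt(4568224) = 2137.3404
t = 2137.3404 / 2055 = 1.0401 s

1.0401


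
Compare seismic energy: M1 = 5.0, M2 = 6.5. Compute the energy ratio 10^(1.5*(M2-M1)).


M2 - M1 = 6.5 - 5.0 = 1.5
1.5 * 1.5 = 2.25
ratio = 10^2.25 = 177.83

177.83


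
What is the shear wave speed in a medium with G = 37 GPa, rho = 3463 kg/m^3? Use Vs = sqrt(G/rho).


Convert G to Pa: G = 37e9 Pa
Compute G/rho = 37e9 / 3463 = 10684377.7072
Vs = sqrt(10684377.7072) = 3268.7 m/s

3268.7


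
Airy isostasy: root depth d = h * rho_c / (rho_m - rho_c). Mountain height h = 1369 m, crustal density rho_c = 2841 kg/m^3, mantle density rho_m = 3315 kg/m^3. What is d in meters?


rho_m - rho_c = 3315 - 2841 = 474
d = 1369 * 2841 / 474
= 3889329 / 474
= 8205.34 m

8205.34


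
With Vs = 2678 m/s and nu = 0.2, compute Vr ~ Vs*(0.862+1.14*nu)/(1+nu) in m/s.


Numerator factor = 0.862 + 1.14*0.2 = 1.09
Denominator = 1 + 0.2 = 1.2
Vr = 2678 * 1.09 / 1.2 = 2432.52 m/s

2432.52


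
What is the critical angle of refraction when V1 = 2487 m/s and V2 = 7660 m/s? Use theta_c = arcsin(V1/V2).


V1/V2 = 2487/7660 = 0.324674
theta_c = arcsin(0.324674) = 18.9458 degrees

18.9458


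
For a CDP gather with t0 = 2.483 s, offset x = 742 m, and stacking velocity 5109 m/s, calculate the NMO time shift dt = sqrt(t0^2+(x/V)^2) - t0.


x/Vnmo = 742/5109 = 0.145234
(x/Vnmo)^2 = 0.021093
t0^2 = 6.165289
sqrt(6.165289 + 0.021093) = 2.487244
dt = 2.487244 - 2.483 = 0.004244

0.004244


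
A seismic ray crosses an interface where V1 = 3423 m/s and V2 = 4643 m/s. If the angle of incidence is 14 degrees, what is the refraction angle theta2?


sin(theta1) = sin(14 deg) = 0.241922
sin(theta2) = V2/V1 * sin(theta1) = 4643/3423 * 0.241922 = 0.328146
theta2 = arcsin(0.328146) = 19.1563 degrees

19.1563


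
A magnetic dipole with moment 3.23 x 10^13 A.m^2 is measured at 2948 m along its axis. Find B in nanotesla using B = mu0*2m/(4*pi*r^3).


m = 3.23 x 10^13 = 32300000000000 A.m^2
2m = 64600000000000 A.m^2
r^3 = 2948^3 = 25620195392
B = (4pi*10^-7) * 64600000000000 / (4*pi * 25620195392) * 1e9
= 81178754.16876 / 321952870508.17 * 1e9
= 252144.8374 nT

252144.8374


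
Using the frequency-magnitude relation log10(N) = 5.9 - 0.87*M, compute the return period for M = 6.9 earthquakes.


log10(N) = 5.9 - 0.87*6.9 = -0.103
N = 10^-0.103 = 0.78886
T = 1/N = 1/0.78886 = 1.2677 years

1.2677


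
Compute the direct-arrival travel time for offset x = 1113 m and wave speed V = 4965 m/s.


t = x / V
= 1113 / 4965
= 0.2242 s

0.2242


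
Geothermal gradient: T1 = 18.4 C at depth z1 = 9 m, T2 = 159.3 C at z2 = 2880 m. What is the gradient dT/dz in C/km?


dT = 159.3 - 18.4 = 140.9 C
dz = 2880 - 9 = 2871 m
gradient = dT/dz * 1000 = 140.9/2871 * 1000 = 49.077 C/km

49.077


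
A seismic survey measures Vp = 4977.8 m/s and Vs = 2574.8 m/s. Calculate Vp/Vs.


Vp/Vs = 4977.8 / 2574.8
= 1.9333

1.9333


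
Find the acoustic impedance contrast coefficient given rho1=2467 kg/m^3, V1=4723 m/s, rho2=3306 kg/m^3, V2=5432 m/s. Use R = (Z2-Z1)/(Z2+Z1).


Z1 = 2467 * 4723 = 11651641
Z2 = 3306 * 5432 = 17958192
R = (17958192 - 11651641) / (17958192 + 11651641) = 6306551 / 29609833 = 0.213

0.213


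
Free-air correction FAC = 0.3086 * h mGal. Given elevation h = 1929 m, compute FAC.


FAC = 0.3086 * h
= 0.3086 * 1929
= 595.2894 mGal

595.2894


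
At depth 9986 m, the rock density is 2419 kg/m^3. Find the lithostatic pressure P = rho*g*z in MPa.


P = rho * g * z / 1e6
= 2419 * 9.81 * 9986 / 1e6
= 236971674.54 / 1e6
= 236.9717 MPa

236.9717


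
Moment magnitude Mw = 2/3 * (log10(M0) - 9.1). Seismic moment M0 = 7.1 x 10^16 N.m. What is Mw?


log10(M0) = log10(7.1 x 10^16) = 16.8513
Mw = 2/3 * (16.8513 - 9.1)
= 2/3 * 7.7513
= 5.17

5.17


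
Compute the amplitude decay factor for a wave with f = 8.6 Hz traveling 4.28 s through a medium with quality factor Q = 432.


pi*f*t/Q = pi*8.6*4.28/432 = 0.267675
A/A0 = exp(-0.267675) = 0.765156

0.765156


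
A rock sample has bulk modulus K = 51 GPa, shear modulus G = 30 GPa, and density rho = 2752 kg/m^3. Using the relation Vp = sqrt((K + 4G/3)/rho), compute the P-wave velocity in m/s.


First compute the effective modulus:
K + 4G/3 = 51e9 + 4*30e9/3 = 91000000000.0 Pa
Then divide by density:
91000000000.0 / 2752 = 33066860.4651 Pa/(kg/m^3)
Take the square root:
Vp = sqrt(33066860.4651) = 5750.38 m/s

5750.38


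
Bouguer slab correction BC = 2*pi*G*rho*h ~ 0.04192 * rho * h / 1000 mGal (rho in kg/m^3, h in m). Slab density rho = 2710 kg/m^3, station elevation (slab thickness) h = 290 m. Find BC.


BC = 0.04192 * rho * h / 1000
= 0.04192 * 2710 * 290 / 1000
= 32.9449 mGal

32.9449


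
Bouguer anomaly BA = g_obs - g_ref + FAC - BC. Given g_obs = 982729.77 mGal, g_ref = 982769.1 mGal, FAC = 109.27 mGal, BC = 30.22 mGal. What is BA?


BA = g_obs - g_ref + FAC - BC
= 982729.77 - 982769.1 + 109.27 - 30.22
= 39.72 mGal

39.72


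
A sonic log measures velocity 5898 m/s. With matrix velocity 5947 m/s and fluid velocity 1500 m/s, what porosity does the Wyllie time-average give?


1/V - 1/Vm = 1/5898 - 1/5947 = 1.4e-06
1/Vf - 1/Vm = 1/1500 - 1/5947 = 0.00049851
phi = 1.4e-06 / 0.00049851 = 0.0028

0.0028


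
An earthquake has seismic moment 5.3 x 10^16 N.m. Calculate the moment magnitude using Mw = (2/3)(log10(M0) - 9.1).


log10(M0) = log10(5.3 x 10^16) = 16.7243
Mw = 2/3 * (16.7243 - 9.1)
= 2/3 * 7.6243
= 5.08

5.08


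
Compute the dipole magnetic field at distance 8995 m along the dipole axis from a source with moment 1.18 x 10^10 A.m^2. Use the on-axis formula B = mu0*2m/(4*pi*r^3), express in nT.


m = 1.18 x 10^10 = 11800000000 A.m^2
2m = 23600000000 A.m^2
r^3 = 8995^3 = 727785674875
B = (4pi*10^-7) * 23600000000 / (4*pi * 727785674875) * 1e9
= 29656.63465 / 9145624518300.76 * 1e9
= 3.2427 nT

3.2427


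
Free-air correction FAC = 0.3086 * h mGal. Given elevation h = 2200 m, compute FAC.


FAC = 0.3086 * h
= 0.3086 * 2200
= 678.92 mGal

678.92


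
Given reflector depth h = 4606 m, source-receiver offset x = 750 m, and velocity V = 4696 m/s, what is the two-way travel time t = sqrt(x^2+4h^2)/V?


x^2 + 4h^2 = 750^2 + 4*4606^2 = 562500 + 84860944 = 85423444
sqrt(85423444) = 9242.4804
t = 9242.4804 / 4696 = 1.9682 s

1.9682


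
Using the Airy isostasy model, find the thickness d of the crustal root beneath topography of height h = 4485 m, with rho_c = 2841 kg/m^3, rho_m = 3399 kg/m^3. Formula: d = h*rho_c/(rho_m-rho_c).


rho_m - rho_c = 3399 - 2841 = 558
d = 4485 * 2841 / 558
= 12741885 / 558
= 22834.92 m

22834.92


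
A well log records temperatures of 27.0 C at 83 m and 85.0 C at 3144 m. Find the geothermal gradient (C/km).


dT = 85.0 - 27.0 = 58.0 C
dz = 3144 - 83 = 3061 m
gradient = dT/dz * 1000 = 58.0/3061 * 1000 = 18.9481 C/km

18.9481


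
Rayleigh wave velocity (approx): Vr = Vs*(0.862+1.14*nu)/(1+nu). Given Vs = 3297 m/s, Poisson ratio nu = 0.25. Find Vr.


Numerator factor = 0.862 + 1.14*0.25 = 1.147
Denominator = 1 + 0.25 = 1.25
Vr = 3297 * 1.147 / 1.25 = 3025.33 m/s

3025.33


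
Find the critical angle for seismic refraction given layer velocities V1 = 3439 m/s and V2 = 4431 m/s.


V1/V2 = 3439/4431 = 0.776123
theta_c = arcsin(0.776123) = 50.9069 degrees

50.9069


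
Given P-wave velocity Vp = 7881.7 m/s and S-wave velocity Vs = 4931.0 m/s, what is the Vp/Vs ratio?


Vp/Vs = 7881.7 / 4931.0
= 1.5984

1.5984


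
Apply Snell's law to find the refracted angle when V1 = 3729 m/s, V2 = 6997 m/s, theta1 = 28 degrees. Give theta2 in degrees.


sin(theta1) = sin(28 deg) = 0.469472
sin(theta2) = V2/V1 * sin(theta1) = 6997/3729 * 0.469472 = 0.880904
theta2 = arcsin(0.880904) = 61.7517 degrees

61.7517


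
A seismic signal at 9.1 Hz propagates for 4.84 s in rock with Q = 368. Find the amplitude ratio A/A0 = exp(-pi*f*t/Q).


pi*f*t/Q = pi*9.1*4.84/368 = 0.376001
A/A0 = exp(-0.376001) = 0.686602

0.686602


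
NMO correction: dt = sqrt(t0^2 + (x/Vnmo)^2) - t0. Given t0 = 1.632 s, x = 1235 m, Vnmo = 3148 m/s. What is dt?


x/Vnmo = 1235/3148 = 0.392313
(x/Vnmo)^2 = 0.153909
t0^2 = 2.663424
sqrt(2.663424 + 0.153909) = 1.678491
dt = 1.678491 - 1.632 = 0.046491

0.046491


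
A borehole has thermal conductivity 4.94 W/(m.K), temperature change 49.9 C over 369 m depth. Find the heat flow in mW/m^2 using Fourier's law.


q = k * dT / dz * 1000
= 4.94 * 49.9 / 369 * 1000
= 0.668038 * 1000
= 668.0379 mW/m^2

668.0379


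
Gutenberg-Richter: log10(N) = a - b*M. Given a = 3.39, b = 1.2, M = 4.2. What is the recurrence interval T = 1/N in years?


log10(N) = 3.39 - 1.2*4.2 = -1.65
N = 10^-1.65 = 0.022387
T = 1/N = 1/0.022387 = 44.6684 years

44.6684


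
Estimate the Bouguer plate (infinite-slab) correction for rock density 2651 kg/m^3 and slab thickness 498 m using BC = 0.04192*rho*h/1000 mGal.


BC = 0.04192 * rho * h / 1000
= 0.04192 * 2651 * 498 / 1000
= 55.3427 mGal

55.3427


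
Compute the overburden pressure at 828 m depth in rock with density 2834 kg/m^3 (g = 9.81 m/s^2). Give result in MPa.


P = rho * g * z / 1e6
= 2834 * 9.81 * 828 / 1e6
= 23019675.12 / 1e6
= 23.0197 MPa

23.0197


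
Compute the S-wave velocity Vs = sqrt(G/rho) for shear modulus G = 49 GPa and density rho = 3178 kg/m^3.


Convert G to Pa: G = 49e9 Pa
Compute G/rho = 49e9 / 3178 = 15418502.2026
Vs = sqrt(15418502.2026) = 3926.64 m/s

3926.64


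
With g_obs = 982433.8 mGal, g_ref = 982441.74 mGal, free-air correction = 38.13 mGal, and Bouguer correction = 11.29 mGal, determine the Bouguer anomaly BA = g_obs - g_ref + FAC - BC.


BA = g_obs - g_ref + FAC - BC
= 982433.8 - 982441.74 + 38.13 - 11.29
= 18.9 mGal

18.9


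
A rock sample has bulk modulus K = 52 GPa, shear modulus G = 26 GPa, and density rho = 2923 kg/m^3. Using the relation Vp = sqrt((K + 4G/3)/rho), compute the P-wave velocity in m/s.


First compute the effective modulus:
K + 4G/3 = 52e9 + 4*26e9/3 = 86666666666.67 Pa
Then divide by density:
86666666666.67 / 2923 = 29649903.0676 Pa/(kg/m^3)
Take the square root:
Vp = sqrt(29649903.0676) = 5445.17 m/s

5445.17


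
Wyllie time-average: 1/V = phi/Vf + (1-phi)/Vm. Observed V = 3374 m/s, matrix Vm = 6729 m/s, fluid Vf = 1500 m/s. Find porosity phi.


1/V - 1/Vm = 1/3374 - 1/6729 = 0.00014777
1/Vf - 1/Vm = 1/1500 - 1/6729 = 0.00051806
phi = 0.00014777 / 0.00051806 = 0.2852

0.2852


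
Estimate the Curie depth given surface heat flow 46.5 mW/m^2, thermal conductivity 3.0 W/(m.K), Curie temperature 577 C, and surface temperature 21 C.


T_Curie - T_surf = 577 - 21 = 556 C
Convert q to W/m^2: 46.5 mW/m^2 = 0.0465 W/m^2
d = 556 * 3.0 / 0.0465 = 35870.97 m

35870.97


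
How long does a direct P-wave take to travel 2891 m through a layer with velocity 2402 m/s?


t = x / V
= 2891 / 2402
= 1.2036 s

1.2036


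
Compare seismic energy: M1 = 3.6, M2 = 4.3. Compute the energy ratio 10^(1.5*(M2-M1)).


M2 - M1 = 4.3 - 3.6 = 0.7
1.5 * 0.7 = 1.05
ratio = 10^1.05 = 11.22

11.22


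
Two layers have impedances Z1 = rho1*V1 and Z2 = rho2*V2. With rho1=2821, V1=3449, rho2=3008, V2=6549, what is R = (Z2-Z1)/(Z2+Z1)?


Z1 = 2821 * 3449 = 9729629
Z2 = 3008 * 6549 = 19699392
R = (19699392 - 9729629) / (19699392 + 9729629) = 9969763 / 29429021 = 0.3388

0.3388


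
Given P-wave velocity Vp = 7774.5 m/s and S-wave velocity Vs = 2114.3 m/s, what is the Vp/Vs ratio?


Vp/Vs = 7774.5 / 2114.3
= 3.6771

3.6771


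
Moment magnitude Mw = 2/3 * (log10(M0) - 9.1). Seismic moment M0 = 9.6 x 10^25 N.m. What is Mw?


log10(M0) = log10(9.6 x 10^25) = 25.9823
Mw = 2/3 * (25.9823 - 9.1)
= 2/3 * 16.8823
= 11.25

11.25


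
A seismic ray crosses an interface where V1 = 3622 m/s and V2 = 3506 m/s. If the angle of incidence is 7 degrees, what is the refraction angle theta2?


sin(theta1) = sin(7 deg) = 0.121869
sin(theta2) = V2/V1 * sin(theta1) = 3506/3622 * 0.121869 = 0.117966
theta2 = arcsin(0.117966) = 6.7747 degrees

6.7747
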